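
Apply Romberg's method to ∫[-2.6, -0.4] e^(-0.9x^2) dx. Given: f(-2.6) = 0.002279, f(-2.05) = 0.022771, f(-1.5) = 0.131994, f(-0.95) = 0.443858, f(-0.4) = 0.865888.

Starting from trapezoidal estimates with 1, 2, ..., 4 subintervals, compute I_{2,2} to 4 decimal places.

0.5523

I_{0,0} (trapezoid, 1 panel, h=2.2000): 0.954984
I_{1,0} (trapezoid, 2 panels, h=1.1000): 0.622685
I_{2,0} (trapezoid, 4 panels, h=0.5500): 0.567989
I_{1,1} = 0.622685 + (0.622685 − 0.954984)/3 = 0.511919
I_{2,1} = 0.567989 + (0.567989 − 0.622685)/3 = 0.549757
I_{2,2} = 0.549757 + (0.549757 − 0.511919)/15 = 0.552280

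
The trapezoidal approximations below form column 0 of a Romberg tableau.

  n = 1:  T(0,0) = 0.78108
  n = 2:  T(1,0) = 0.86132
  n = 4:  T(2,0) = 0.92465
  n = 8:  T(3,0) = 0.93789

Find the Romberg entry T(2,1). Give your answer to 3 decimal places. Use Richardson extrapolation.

Richardson extrapolation on the trapezoidal column (denominator 4−1=3):
T(2,1) = (4·0.92465 − 0.86132) / 3 = 0.94576
(Column j=1 coincides with Simpson's rule on the same nodes.)

0.946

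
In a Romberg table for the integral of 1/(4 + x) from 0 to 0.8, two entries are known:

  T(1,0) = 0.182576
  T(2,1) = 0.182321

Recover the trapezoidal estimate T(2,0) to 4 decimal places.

From T(2,1) = (4·T(2,0) − T(1,0))/3, solve for T(2,0):
4·T(2,0) = 3·0.182321 + 0.182576 = 0.729539
T(2,0) = 0.182385

0.1824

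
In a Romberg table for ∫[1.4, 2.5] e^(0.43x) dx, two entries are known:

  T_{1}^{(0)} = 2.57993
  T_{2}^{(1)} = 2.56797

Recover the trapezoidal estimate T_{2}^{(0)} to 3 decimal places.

2.571

From T_{2}^{(1)} = (4·T_{2}^{(0)} − T_{1}^{(0)})/3, solve for T_{2}^{(0)}:
4·T_{2}^{(0)} = 3·2.56797 + 2.57993 = 10.28384
T_{2}^{(0)} = 2.57096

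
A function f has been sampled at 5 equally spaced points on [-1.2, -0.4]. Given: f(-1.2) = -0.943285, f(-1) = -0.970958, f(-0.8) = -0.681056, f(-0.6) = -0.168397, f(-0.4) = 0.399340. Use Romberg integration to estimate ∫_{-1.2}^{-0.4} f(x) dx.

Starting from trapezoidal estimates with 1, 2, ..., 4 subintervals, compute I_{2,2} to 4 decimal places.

I_{0,0} (trapezoid, 1 panel, h=0.8000): -0.217578
I_{1,0} (trapezoid, 2 panels, h=0.4000): -0.381211
I_{2,0} (trapezoid, 4 panels, h=0.2000): -0.418477
I_{1,1} = -0.381211 + (-0.381211 − (-0.217578))/3 = -0.435755
I_{2,1} = -0.418477 + (-0.418477 − (-0.381211))/3 = -0.430899
I_{2,2} = -0.430899 + (-0.430899 − (-0.435755))/15 = -0.430575

-0.4306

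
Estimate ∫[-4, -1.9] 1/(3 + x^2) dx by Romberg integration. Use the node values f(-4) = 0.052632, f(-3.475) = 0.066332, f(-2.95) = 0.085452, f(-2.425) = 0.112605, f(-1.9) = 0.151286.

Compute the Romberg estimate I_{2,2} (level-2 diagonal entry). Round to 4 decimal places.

I_{0,0} (trapezoid, 1 panel, h=2.1000): 0.214114
I_{1,0} (trapezoid, 2 panels, h=1.0500): 0.196782
I_{2,0} (trapezoid, 4 panels, h=0.5250): 0.192333
I_{1,1} = 0.196782 + (0.196782 − 0.214114)/3 = 0.191005
I_{2,1} = 0.192333 + (0.192333 − 0.196782)/3 = 0.190850
I_{2,2} = 0.190850 + (0.190850 − 0.191005)/15 = 0.190840

0.1908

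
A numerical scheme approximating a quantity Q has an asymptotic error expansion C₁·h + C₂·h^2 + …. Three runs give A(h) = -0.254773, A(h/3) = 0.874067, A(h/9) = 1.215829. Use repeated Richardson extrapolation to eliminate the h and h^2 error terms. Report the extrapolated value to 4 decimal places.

First eliminate the h term (factor 3^1 = 3):
  B₁ = (3·0.874067 − (-0.254773))/2 = 1.438487
  B₂ = (3·1.215829 − 0.874067)/2 = 1.386710
Then eliminate the h^2 term (factor 3^2 = 9):
  (9·1.386710 − 1.438487)/8 = 1.380238

1.3802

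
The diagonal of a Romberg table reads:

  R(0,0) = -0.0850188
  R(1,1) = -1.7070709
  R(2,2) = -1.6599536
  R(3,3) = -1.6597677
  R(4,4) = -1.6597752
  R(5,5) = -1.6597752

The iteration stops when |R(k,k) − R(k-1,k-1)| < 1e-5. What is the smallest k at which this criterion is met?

k = 4

|R(1,1) − R(0,0)| = 1.6220521 ≥ 1e-5
|R(2,2) − R(1,1)| = 0.0471173 ≥ 1e-5
|R(3,3) − R(2,2)| = 0.0001859 ≥ 1e-5
|R(4,4) − R(3,3)| = 0.0000075 < 1e-5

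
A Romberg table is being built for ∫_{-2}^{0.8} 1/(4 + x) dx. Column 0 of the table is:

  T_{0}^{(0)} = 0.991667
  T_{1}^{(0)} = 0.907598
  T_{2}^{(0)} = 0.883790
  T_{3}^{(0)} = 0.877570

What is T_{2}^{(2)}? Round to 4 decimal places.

Richardson extrapolation on the trapezoidal column (denominator 4−1=3):
T_{1}^{(1)} = (4·0.907598 − 0.991667) / 3 = 0.879575
T_{2}^{(1)} = 0.883790 + (0.883790 − 0.907598)/3 = 0.875854
T_{2}^{(2)} = 0.875854 + (0.875854 − 0.879575)/15 = 0.875606

0.8756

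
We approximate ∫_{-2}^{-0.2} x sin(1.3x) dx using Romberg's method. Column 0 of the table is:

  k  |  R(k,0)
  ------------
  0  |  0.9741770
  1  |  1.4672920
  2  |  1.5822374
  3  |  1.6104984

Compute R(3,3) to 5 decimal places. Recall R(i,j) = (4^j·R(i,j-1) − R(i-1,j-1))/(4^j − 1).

1.61988

R(1,1) = 1.4672920 + (1.4672920 − 0.9741770)/3 = 1.6316637
R(2,1) = (4·1.5822374 − 1.4672920) / 3 = 1.6205525
R(3,1) = (4·1.6104984 − 1.5822374) / 3 = 1.6199187
R(2,2) = 1.6205525 + (1.6205525 − 1.6316637)/15 = 1.6198118
R(3,2) = (16·1.6199187 − 1.6205525) / 15 = 1.6198764
R(3,3) = 1.6198764 + (1.6198764 − 1.6198118)/63 = 1.6198774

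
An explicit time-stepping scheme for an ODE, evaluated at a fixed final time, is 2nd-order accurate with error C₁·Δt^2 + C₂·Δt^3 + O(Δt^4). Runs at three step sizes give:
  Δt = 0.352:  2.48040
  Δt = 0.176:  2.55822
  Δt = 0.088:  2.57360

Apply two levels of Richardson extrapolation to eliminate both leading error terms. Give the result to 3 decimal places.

2.578

First eliminate the Δt^2 term (factor 2^2 = 4):
  B₁ = (4·2.55822 − 2.48040)/3 = 2.58416
  B₂ = (4·2.57360 − 2.55822)/3 = 2.57873
Then eliminate the Δt^3 term (factor 2^3 = 8):
  (8·2.57873 − 2.58416)/7 = 2.57795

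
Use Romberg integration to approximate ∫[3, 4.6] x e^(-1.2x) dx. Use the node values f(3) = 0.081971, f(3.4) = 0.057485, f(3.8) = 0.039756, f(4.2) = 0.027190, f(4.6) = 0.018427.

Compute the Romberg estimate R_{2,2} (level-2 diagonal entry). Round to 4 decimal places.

R_{0,0} (trapezoid, 1 panel, h=1.6000): 0.080318
R_{1,0} (trapezoid, 2 panels, h=0.8000): 0.071964
R_{2,0} (trapezoid, 4 panels, h=0.4000): 0.069852
R_{1,1} = 0.071964 + (0.071964 − 0.080318)/3 = 0.069179
R_{2,1} = 0.069852 + (0.069852 − 0.071964)/3 = 0.069148
R_{2,2} = 0.069148 + (0.069148 − 0.069179)/15 = 0.069146

0.0691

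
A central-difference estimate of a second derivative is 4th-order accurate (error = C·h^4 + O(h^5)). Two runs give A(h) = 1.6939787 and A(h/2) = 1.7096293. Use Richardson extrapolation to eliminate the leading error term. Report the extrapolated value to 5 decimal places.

The leading error scales as h^4; refining by a factor of 2 reduces it by 2^4 = 16.
Extrapolated value = (16·A(h/2) − A(h)) / (16 − 1)
= (16·1.7096293 − 1.6939787) / 15
= 25.6600901 / 15 = 1.7106727

1.71067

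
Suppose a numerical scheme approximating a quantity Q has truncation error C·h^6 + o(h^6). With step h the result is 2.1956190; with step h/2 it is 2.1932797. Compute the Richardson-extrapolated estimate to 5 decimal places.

2.19324

The leading error scales as h^6; refining by a factor of 2 reduces it by 2^6 = 64.
Extrapolated value = (64·A(h/2) − A(h)) / (64 − 1)
= (64·2.1932797 − 2.1956190) / 63
= 138.1742818 / 63 = 2.1932426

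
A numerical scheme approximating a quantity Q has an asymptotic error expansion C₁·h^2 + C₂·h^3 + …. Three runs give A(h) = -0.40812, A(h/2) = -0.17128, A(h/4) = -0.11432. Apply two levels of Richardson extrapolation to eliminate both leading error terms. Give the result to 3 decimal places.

-0.096

First eliminate the h^2 term (factor 2^2 = 4):
  B₁ = (4·(-0.17128) − (-0.40812))/3 = -0.09233
  B₂ = (4·(-0.11432) − (-0.17128))/3 = -0.09533
Then eliminate the h^3 term (factor 2^3 = 8):
  (8·(-0.09533) − (-0.09233))/7 = -0.09576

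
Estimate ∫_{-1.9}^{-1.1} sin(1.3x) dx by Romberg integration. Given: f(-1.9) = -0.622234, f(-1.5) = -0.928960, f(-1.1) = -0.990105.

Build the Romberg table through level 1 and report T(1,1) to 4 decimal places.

T(0,0) (trapezoid, 1 panel, h=0.8000): -0.644936
T(1,0) (trapezoid, 2 panels, h=0.4000): -0.694052
T(1,1) = -0.694052 + (-0.694052 − (-0.644936))/3 = -0.710424

-0.7104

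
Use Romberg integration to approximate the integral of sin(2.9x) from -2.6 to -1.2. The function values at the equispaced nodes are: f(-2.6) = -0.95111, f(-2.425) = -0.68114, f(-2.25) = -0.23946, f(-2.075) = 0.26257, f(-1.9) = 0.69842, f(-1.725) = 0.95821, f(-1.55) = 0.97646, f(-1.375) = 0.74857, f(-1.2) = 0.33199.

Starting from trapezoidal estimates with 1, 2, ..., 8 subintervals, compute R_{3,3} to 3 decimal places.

0.432

R_{0,0} (trapezoid, 1 panel, h=1.4000): -0.43338
R_{1,0} (trapezoid, 2 panels, h=0.7000): 0.27220
R_{2,0} (trapezoid, 4 panels, h=0.3500): 0.39405
R_{3,0} (trapezoid, 8 panels, h=0.1750): 0.42246
R_{1,1} = 0.27220 + (0.27220 − (-0.43338))/3 = 0.50739
R_{2,1} = 0.39405 + (0.39405 − 0.27220)/3 = 0.43467
R_{3,1} = 0.42246 + (0.42246 − 0.39405)/3 = 0.43193
R_{2,2} = 0.43467 + (0.43467 − 0.50739)/15 = 0.42982
R_{3,2} = 0.43193 + (0.43193 − 0.43467)/15 = 0.43175
R_{3,3} = 0.43175 + (0.43175 − 0.42982)/63 = 0.43178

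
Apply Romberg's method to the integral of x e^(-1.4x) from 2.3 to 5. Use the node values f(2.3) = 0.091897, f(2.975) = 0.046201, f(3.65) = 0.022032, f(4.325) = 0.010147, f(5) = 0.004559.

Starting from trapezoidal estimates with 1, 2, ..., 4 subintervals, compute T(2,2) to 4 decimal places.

0.0823

T(0,0) (trapezoid, 1 panel, h=2.7000): 0.130216
T(1,0) (trapezoid, 2 panels, h=1.3500): 0.094851
T(2,0) (trapezoid, 4 panels, h=0.6750): 0.085460
T(1,1) = 0.094851 + (0.094851 − 0.130216)/3 = 0.083063
T(2,1) = 0.085460 + (0.085460 − 0.094851)/3 = 0.082330
T(2,2) = 0.082330 + (0.082330 − 0.083063)/15 = 0.082281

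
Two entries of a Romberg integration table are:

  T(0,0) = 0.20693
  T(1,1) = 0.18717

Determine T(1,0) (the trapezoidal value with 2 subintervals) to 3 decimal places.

0.192

From T(1,1) = (4·T(1,0) − T(0,0))/3, solve for T(1,0):
4·T(1,0) = 3·0.18717 + 0.20693 = 0.76844
T(1,0) = 0.19211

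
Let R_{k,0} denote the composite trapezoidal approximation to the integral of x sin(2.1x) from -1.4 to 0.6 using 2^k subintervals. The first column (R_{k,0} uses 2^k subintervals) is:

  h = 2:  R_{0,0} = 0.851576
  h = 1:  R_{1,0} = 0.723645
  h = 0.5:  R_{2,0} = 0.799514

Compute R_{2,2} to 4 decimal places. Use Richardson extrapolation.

0.8344

Richardson extrapolation on the trapezoidal column (denominator 4−1=3):
R_{1,1} = 0.723645 + (0.723645 − 0.851576)/3 = 0.681001
R_{2,1} = 0.799514 + (0.799514 − 0.723645)/3 = 0.824804
R_{2,2} = 0.824804 + (0.824804 − 0.681001)/15 = 0.834391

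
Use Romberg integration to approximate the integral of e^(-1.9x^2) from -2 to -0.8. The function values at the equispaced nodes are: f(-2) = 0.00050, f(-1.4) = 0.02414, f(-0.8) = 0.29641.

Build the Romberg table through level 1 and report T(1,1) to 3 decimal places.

0.079

T(0,0) (trapezoid, 1 panel, h=1.2000): 0.17815
T(1,0) (trapezoid, 2 panels, h=0.6000): 0.10356
T(1,1) = 0.10356 + (0.10356 − 0.17815)/3 = 0.07870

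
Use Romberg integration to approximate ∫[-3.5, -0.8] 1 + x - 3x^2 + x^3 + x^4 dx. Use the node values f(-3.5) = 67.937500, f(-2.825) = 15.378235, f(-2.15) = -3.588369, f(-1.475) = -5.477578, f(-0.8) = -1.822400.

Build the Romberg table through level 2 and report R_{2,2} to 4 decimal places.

R_{0,0} (trapezoid, 1 panel, h=2.7000): 89.255385
R_{1,0} (trapezoid, 2 panels, h=1.3500): 39.783394
R_{2,0} (trapezoid, 4 panels, h=0.6750): 26.574641
R_{1,1} = 39.783394 + (39.783394 − 89.255385)/3 = 23.292730
R_{2,1} = 26.574641 + (26.574641 − 39.783394)/3 = 22.171723
R_{2,2} = 22.171723 + (22.171723 − 23.292730)/15 = 22.096989

22.0970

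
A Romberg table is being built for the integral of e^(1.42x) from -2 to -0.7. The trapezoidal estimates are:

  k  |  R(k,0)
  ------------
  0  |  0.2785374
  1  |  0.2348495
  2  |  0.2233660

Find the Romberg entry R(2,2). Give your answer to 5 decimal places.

0.21949

Richardson extrapolation on the trapezoidal column (denominator 4−1=3):
R(1,1) = 0.2348495 + (0.2348495 − 0.2785374)/3 = 0.2202869
R(2,1) = 0.2233660 + (0.2233660 − 0.2348495)/3 = 0.2195382
R(2,2) = (16·0.2195382 − 0.2202869) / 15 = 0.2194883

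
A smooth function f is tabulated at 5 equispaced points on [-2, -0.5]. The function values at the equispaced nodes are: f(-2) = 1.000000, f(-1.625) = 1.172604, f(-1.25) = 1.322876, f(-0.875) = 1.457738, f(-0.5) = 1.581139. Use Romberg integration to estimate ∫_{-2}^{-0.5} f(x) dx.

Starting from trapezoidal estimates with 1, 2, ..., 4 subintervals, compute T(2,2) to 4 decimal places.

T(0,0) (trapezoid, 1 panel, h=1.5000): 1.935854
T(1,0) (trapezoid, 2 panels, h=0.7500): 1.960084
T(2,0) (trapezoid, 4 panels, h=0.3750): 1.966420
T(1,1) = 1.960084 + (1.960084 − 1.935854)/3 = 1.968161
T(2,1) = 1.966420 + (1.966420 − 1.960084)/3 = 1.968532
T(2,2) = 1.968532 + (1.968532 − 1.968161)/15 = 1.968557

1.9686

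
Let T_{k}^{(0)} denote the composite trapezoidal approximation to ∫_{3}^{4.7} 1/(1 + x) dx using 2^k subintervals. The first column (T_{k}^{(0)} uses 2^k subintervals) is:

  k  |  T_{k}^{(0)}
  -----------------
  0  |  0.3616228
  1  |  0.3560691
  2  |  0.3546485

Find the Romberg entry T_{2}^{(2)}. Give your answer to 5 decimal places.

Richardson extrapolation on the trapezoidal column (denominator 4−1=3):
T_{1}^{(1)} = (4·0.3560691 − 0.3616228) / 3 = 0.3542179
T_{2}^{(1)} = (4·0.3546485 − 0.3560691) / 3 = 0.3541750
T_{2}^{(2)} = 0.3541750 + (0.3541750 − 0.3542179)/15 = 0.3541721

0.35417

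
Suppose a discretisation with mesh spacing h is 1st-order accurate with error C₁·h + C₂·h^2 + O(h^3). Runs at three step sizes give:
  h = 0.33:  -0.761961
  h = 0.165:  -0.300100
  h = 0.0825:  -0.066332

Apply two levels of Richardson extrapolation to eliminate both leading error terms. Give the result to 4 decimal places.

First eliminate the h term (factor 2^1 = 2):
  B₁ = (2·(-0.300100) − (-0.761961))/1 = 0.161761
  B₂ = (2·(-0.066332) − (-0.300100))/1 = 0.167436
Then eliminate the h^2 term (factor 2^2 = 4):
  (4·0.167436 − 0.161761)/3 = 0.169328

0.1693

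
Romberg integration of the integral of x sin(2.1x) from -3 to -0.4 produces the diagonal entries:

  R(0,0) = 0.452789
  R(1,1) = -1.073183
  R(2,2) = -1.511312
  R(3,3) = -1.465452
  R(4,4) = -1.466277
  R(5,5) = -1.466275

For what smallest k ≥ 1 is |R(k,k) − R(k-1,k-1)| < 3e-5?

|R(1,1) − R(0,0)| = 1.525972 ≥ 3e-5
|R(2,2) − R(1,1)| = 0.438129 ≥ 3e-5
|R(3,3) − R(2,2)| = 0.045860 ≥ 3e-5
|R(4,4) − R(3,3)| = 0.000825 ≥ 3e-5
|R(5,5) − R(4,4)| = 0.000002 < 3e-5

k = 5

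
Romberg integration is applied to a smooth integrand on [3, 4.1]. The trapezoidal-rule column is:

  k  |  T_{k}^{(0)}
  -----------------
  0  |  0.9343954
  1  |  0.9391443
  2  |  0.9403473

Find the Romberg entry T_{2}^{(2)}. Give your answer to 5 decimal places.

Richardson extrapolation on the trapezoidal column (denominator 4−1=3):
T_{1}^{(1)} = (4·0.9391443 − 0.9343954) / 3 = 0.9407273
T_{2}^{(1)} = 0.9403473 + (0.9403473 − 0.9391443)/3 = 0.9407483
T_{2}^{(2)} = (16·0.9407483 − 0.9407273) / 15 = 0.9407497
(Column j=1 coincides with Simpson's rule on the same nodes.)

0.94075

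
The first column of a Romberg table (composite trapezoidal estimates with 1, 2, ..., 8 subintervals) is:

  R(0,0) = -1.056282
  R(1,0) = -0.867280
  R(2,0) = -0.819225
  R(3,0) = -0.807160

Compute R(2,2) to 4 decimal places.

-0.8031

Richardson extrapolation on the trapezoidal column (denominator 4−1=3):
R(1,1) = -0.867280 + (-0.867280 − (-1.056282))/3 = -0.804279
R(2,1) = (4·(-0.819225) − (-0.867280)) / 3 = -0.803207
R(2,2) = (16·(-0.803207) − (-0.804279)) / 15 = -0.803136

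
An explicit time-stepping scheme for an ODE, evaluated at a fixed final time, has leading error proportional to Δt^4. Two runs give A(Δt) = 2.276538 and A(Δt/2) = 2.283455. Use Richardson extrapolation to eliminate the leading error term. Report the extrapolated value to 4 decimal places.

The leading error scales as Δt^4; refining by a factor of 2 reduces it by 2^4 = 16.
Extrapolated value = (16·A(Δt/2) − A(Δt)) / (16 − 1)
= (16·2.283455 − 2.276538) / 15
= 34.258742 / 15 = 2.283916

2.2839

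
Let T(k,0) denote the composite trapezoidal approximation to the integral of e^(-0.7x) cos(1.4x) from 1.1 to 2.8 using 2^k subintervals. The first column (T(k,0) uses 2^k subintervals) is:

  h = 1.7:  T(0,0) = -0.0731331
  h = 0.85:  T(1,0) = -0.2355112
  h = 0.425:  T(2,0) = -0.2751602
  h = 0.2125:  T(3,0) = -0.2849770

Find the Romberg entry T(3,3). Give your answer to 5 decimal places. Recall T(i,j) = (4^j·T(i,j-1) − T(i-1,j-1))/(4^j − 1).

-0.28824

T(1,1) = (4·(-0.2355112) − (-0.0731331)) / 3 = -0.2896372
T(2,1) = -0.2751602 + (-0.2751602 − (-0.2355112))/3 = -0.2883765
T(3,1) = (4·(-0.2849770) − (-0.2751602)) / 3 = -0.2882493
T(2,2) = -0.2883765 + (-0.2883765 − (-0.2896372))/15 = -0.2882925
T(3,2) = -0.2882493 + (-0.2882493 − (-0.2883765))/15 = -0.2882408
T(3,3) = -0.2882408 + (-0.2882408 − (-0.2882925))/63 = -0.2882400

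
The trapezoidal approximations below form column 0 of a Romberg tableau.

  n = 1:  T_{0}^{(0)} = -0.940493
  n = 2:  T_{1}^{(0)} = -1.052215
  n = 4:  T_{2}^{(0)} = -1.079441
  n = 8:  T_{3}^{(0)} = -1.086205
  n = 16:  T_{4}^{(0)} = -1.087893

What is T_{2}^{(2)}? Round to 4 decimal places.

Richardson extrapolation on the trapezoidal column (denominator 4−1=3):
T_{1}^{(1)} = -1.052215 + (-1.052215 − (-0.940493))/3 = -1.089456
T_{2}^{(1)} = -1.079441 + (-1.079441 − (-1.052215))/3 = -1.088516
T_{2}^{(2)} = (16·(-1.088516) − (-1.089456)) / 15 = -1.088453

-1.0885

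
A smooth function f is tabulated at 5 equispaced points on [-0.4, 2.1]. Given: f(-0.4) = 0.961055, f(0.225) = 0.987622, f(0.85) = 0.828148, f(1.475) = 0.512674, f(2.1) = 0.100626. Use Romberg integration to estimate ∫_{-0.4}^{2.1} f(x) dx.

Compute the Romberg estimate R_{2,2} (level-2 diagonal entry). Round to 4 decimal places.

R_{0,0} (trapezoid, 1 panel, h=2.5000): 1.327101
R_{1,0} (trapezoid, 2 panels, h=1.2500): 1.698736
R_{2,0} (trapezoid, 4 panels, h=0.6250): 1.787053
R_{1,1} = 1.698736 + (1.698736 − 1.327101)/3 = 1.822614
R_{2,1} = 1.787053 + (1.787053 − 1.698736)/3 = 1.816492
R_{2,2} = 1.816492 + (1.816492 − 1.822614)/15 = 1.816084

1.8161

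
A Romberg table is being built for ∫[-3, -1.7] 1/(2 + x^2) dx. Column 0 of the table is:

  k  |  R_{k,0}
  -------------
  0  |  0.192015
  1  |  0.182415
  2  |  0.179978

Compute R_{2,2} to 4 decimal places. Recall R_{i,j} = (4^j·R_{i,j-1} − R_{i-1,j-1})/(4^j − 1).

Richardson extrapolation on the trapezoidal column (denominator 4−1=3):
R_{1,1} = 0.182415 + (0.182415 − 0.192015)/3 = 0.179215
R_{2,1} = 0.179978 + (0.179978 − 0.182415)/3 = 0.179166
R_{2,2} = 0.179166 + (0.179166 − 0.179215)/15 = 0.179163
(Column j=1 coincides with Simpson's rule on the same nodes.)

0.1792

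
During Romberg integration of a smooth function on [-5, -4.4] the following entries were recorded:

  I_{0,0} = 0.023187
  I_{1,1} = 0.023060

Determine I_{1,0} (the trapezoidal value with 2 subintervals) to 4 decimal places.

From I_{1,1} = (4·I_{1,0} − I_{0,0})/3, solve for I_{1,0}:
4·I_{1,0} = 3·0.023060 + 0.023187 = 0.092367
I_{1,0} = 0.023092

0.0231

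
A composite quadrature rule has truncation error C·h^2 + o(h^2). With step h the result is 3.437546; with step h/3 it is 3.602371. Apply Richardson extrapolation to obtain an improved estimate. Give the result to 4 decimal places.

3.6230

The leading error scales as h^2; refining by a factor of 3 reduces it by 3^2 = 9.
Extrapolated value = (9·A(h/3) − A(h)) / (9 − 1)
= (9·3.602371 − 3.437546) / 8
= 28.983793 / 8 = 3.622974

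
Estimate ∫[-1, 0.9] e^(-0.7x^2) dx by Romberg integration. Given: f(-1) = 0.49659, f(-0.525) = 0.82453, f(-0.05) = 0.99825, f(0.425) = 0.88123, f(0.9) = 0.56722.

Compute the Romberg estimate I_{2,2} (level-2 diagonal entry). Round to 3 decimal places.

1.562

I_{0,0} (trapezoid, 1 panel, h=1.9000): 1.01062
I_{1,0} (trapezoid, 2 panels, h=0.9500): 1.45365
I_{2,0} (trapezoid, 4 panels, h=0.4750): 1.53706
I_{1,1} = 1.45365 + (1.45365 − 1.01062)/3 = 1.60133
I_{2,1} = 1.53706 + (1.53706 − 1.45365)/3 = 1.56486
I_{2,2} = 1.56486 + (1.56486 − 1.60133)/15 = 1.56243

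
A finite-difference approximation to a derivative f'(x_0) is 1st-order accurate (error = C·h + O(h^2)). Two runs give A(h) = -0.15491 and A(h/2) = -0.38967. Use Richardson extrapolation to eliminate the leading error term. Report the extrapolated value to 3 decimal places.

-0.624

The leading error scales as h; refining by a factor of 2 reduces it by 2^1 = 2.
Extrapolated value = (2·A(h/2) − A(h)) / (2 − 1)
= (2·(-0.38967) − (-0.15491)) / 1
= -0.62443 / 1 = -0.62443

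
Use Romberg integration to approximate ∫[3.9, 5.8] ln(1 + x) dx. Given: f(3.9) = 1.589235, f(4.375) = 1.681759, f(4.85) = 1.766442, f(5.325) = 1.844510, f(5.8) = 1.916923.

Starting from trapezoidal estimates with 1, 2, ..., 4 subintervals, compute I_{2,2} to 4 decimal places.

I_{0,0} (trapezoid, 1 panel, h=1.9000): 3.330850
I_{1,0} (trapezoid, 2 panels, h=0.9500): 3.343545
I_{2,0} (trapezoid, 4 panels, h=0.4750): 3.346750
I_{1,1} = 3.343545 + (3.343545 − 3.330850)/3 = 3.347777
I_{2,1} = 3.346750 + (3.346750 − 3.343545)/3 = 3.347818
I_{2,2} = 3.347818 + (3.347818 − 3.347777)/15 = 3.347821

3.3478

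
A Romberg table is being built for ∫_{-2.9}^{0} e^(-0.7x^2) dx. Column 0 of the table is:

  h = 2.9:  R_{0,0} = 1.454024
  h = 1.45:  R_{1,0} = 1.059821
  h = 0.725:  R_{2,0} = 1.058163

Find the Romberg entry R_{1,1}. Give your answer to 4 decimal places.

0.9284

Richardson extrapolation on the trapezoidal column (denominator 4−1=3):
R_{1,1} = 1.059821 + (1.059821 − 1.454024)/3 = 0.928420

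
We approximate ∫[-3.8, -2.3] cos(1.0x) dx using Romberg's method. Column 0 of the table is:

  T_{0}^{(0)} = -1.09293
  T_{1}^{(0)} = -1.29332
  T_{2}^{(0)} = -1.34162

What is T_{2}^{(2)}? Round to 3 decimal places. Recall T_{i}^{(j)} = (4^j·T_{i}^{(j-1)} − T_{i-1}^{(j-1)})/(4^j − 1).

T_{1}^{(1)} = -1.29332 + (-1.29332 − (-1.09293))/3 = -1.36012
T_{2}^{(1)} = (4·(-1.34162) − (-1.29332)) / 3 = -1.35772
T_{2}^{(2)} = (16·(-1.35772) − (-1.36012)) / 15 = -1.35756

-1.358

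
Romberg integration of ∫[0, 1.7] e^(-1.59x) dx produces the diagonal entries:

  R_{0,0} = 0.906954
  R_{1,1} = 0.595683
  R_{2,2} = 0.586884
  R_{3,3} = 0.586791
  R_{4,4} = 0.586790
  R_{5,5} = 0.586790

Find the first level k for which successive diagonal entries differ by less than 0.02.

|R_{1,1} − R_{0,0}| = 0.311271 ≥ 0.02
|R_{2,2} − R_{1,1}| = 0.008799 < 0.02

k = 2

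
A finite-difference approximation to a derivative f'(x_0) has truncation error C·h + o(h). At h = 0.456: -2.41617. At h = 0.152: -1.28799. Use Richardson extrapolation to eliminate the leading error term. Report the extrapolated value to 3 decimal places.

The leading error scales as h; refining by a factor of 3 reduces it by 3^1 = 3.
Extrapolated value = (3·A(h/3) − A(h)) / (3 − 1)
= (3·(-1.28799) − (-2.41617)) / 2
= -1.44780 / 2 = -0.72390

-0.724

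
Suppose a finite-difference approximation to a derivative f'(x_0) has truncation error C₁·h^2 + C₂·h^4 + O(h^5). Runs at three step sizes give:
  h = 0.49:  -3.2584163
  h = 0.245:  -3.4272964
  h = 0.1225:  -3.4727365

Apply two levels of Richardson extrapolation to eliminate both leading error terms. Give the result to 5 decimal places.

-3.48817

First eliminate the h^2 term (factor 2^2 = 4):
  B₁ = (4·(-3.4272964) − (-3.2584163))/3 = -3.4835898
  B₂ = (4·(-3.4727365) − (-3.4272964))/3 = -3.4878832
Then eliminate the h^4 term (factor 2^4 = 16):
  (16·(-3.4878832) − (-3.4835898))/15 = -3.4881694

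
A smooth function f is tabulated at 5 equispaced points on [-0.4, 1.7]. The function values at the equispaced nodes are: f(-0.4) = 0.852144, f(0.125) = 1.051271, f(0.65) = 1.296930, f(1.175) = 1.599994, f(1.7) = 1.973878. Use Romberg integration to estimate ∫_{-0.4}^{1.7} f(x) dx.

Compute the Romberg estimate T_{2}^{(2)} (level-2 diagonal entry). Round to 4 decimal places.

T_{0}^{(0)} (trapezoid, 1 panel, h=2.1000): 2.967323
T_{1}^{(0)} (trapezoid, 2 panels, h=1.0500): 2.845438
T_{2}^{(0)} (trapezoid, 4 panels, h=0.5250): 2.814633
T_{1}^{(1)} = 2.845438 + (2.845438 − 2.967323)/3 = 2.804810
T_{2}^{(1)} = 2.814633 + (2.814633 − 2.845438)/3 = 2.804365
T_{2}^{(2)} = 2.804365 + (2.804365 − 2.804810)/15 = 2.804335

2.8043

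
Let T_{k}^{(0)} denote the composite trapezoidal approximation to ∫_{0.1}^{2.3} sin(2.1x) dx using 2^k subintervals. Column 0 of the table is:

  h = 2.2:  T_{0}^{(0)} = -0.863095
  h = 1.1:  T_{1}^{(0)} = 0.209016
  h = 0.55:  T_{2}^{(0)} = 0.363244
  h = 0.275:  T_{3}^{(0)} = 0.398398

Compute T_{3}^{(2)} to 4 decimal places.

0.4098

Richardson extrapolation on the trapezoidal column (denominator 4−1=3):
T_{2}^{(1)} = (4·0.363244 − 0.209016) / 3 = 0.414653
T_{3}^{(1)} = (4·0.398398 − 0.363244) / 3 = 0.410116
T_{3}^{(2)} = 0.410116 + (0.410116 − 0.414653)/15 = 0.409814
(Column j=1 coincides with Simpson's rule on the same nodes.)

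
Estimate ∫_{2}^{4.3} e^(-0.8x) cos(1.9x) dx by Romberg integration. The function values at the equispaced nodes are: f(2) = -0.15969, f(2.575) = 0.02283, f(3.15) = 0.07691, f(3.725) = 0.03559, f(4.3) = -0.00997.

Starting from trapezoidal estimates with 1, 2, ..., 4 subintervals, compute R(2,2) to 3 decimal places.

0.041

R(0,0) (trapezoid, 1 panel, h=2.3000): -0.19511
R(1,0) (trapezoid, 2 panels, h=1.1500): -0.00911
R(2,0) (trapezoid, 4 panels, h=0.5750): 0.02904
R(1,1) = -0.00911 + (-0.00911 − (-0.19511))/3 = 0.05289
R(2,1) = 0.02904 + (0.02904 − (-0.00911))/3 = 0.04176
R(2,2) = 0.04176 + (0.04176 − 0.05289)/15 = 0.04102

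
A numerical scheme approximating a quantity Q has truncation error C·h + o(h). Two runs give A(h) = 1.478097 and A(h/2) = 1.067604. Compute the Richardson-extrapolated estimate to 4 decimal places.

Extrapolated value = (2·A(h/2) − A(h)) / (2 − 1)
= (2·1.067604 − 1.478097) / 1
= 0.657111 / 1 = 0.657111

0.6571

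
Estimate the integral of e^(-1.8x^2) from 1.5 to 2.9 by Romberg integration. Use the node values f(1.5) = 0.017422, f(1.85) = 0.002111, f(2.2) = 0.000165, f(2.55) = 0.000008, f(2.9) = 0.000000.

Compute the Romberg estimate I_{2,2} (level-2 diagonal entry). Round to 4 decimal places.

0.0030

I_{0,0} (trapezoid, 1 panel, h=1.4000): 0.012195
I_{1,0} (trapezoid, 2 panels, h=0.7000): 0.006213
I_{2,0} (trapezoid, 4 panels, h=0.3500): 0.003848
I_{1,1} = 0.006213 + (0.006213 − 0.012195)/3 = 0.004219
I_{2,1} = 0.003848 + (0.003848 − 0.006213)/3 = 0.003060
I_{2,2} = 0.003060 + (0.003060 − 0.004219)/15 = 0.002983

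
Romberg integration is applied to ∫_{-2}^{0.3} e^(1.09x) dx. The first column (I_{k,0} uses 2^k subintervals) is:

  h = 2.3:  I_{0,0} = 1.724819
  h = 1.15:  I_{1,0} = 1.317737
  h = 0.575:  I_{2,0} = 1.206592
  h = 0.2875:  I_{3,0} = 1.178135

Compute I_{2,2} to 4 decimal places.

I_{1,1} = (4·1.317737 − 1.724819) / 3 = 1.182043
I_{2,1} = (4·1.206592 − 1.317737) / 3 = 1.169544
I_{2,2} = (16·1.169544 − 1.182043) / 15 = 1.168711

1.1687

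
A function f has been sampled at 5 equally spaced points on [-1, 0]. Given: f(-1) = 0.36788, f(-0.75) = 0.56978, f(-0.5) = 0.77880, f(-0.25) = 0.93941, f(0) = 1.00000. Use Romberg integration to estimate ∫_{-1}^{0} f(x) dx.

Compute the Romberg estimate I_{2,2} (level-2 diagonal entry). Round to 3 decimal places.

0.747

I_{0,0} (trapezoid, 1 panel, h=1.0000): 0.68394
I_{1,0} (trapezoid, 2 panels, h=0.5000): 0.73137
I_{2,0} (trapezoid, 4 panels, h=0.2500): 0.74298
I_{1,1} = 0.73137 + (0.73137 − 0.68394)/3 = 0.74718
I_{2,1} = 0.74298 + (0.74298 − 0.73137)/3 = 0.74685
I_{2,2} = 0.74685 + (0.74685 − 0.74718)/15 = 0.74683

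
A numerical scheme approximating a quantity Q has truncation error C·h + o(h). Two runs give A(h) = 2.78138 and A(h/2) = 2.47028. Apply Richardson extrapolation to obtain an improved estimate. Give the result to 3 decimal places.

2.159

The leading error scales as h; refining by a factor of 2 reduces it by 2^1 = 2.
Extrapolated value = (2·A(h/2) − A(h)) / (2 − 1)
= (2·2.47028 − 2.78138) / 1
= 2.15918 / 1 = 2.15918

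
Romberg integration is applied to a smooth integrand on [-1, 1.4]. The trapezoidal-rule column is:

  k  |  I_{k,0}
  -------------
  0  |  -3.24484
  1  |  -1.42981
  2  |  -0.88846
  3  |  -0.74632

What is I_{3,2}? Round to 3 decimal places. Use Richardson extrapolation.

-0.698

I_{2,1} = (4·(-0.88846) − (-1.42981)) / 3 = -0.70801
I_{3,1} = (4·(-0.74632) − (-0.88846)) / 3 = -0.69894
I_{3,2} = (16·(-0.69894) − (-0.70801)) / 15 = -0.69834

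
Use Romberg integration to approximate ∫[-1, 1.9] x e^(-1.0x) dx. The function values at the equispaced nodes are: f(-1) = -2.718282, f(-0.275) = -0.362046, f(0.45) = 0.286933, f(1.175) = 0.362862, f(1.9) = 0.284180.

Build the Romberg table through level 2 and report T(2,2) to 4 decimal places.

T(0,0) (trapezoid, 1 panel, h=2.9000): -3.529448
T(1,0) (trapezoid, 2 panels, h=1.4500): -1.348671
T(2,0) (trapezoid, 4 panels, h=0.7250): -0.673744
T(1,1) = -1.348671 + (-1.348671 − (-3.529448))/3 = -0.621745
T(2,1) = -0.673744 + (-0.673744 − (-1.348671))/3 = -0.448768
T(2,2) = -0.448768 + (-0.448768 − (-0.621745))/15 = -0.437236

-0.4372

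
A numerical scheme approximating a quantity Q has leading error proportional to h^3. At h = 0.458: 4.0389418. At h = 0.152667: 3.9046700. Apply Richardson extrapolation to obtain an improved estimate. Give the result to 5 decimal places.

Extrapolated value = (27·A(h/3) − A(h)) / (27 − 1)
= (27·3.9046700 − 4.0389418) / 26
= 101.3871482 / 26 = 3.8995057

3.89951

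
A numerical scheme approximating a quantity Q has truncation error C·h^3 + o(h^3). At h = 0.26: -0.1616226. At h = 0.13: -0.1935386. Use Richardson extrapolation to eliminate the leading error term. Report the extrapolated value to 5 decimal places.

The leading error scales as h^3; refining by a factor of 2 reduces it by 2^3 = 8.
Extrapolated value = (8·A(h/2) − A(h)) / (8 − 1)
= (8·(-0.1935386) − (-0.1616226)) / 7
= -1.3866862 / 7 = -0.1980980

-0.19810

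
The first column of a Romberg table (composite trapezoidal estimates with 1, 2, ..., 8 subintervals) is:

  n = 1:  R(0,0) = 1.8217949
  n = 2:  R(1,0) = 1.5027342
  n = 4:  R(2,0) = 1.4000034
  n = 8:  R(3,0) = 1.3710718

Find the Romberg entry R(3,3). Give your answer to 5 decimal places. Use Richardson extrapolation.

1.36110

Richardson extrapolation on the trapezoidal column (denominator 4−1=3):
R(1,1) = 1.5027342 + (1.5027342 − 1.8217949)/3 = 1.3963806
R(2,1) = 1.4000034 + (1.4000034 − 1.5027342)/3 = 1.3657598
R(3,1) = (4·1.3710718 − 1.4000034) / 3 = 1.3614279
R(2,2) = (16·1.3657598 − 1.3963806) / 15 = 1.3637184
R(3,2) = 1.3614279 + (1.3614279 − 1.3657598)/15 = 1.3611391
R(3,3) = (64·1.3611391 − 1.3637184) / 63 = 1.3610982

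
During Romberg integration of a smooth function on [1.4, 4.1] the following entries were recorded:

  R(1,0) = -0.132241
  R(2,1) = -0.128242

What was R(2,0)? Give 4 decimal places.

-0.1292

From R(2,1) = (4·R(2,0) − R(1,0))/3, solve for R(2,0):
4·R(2,0) = 3·(-0.128242) + (-0.132241) = -0.516967
R(2,0) = -0.129242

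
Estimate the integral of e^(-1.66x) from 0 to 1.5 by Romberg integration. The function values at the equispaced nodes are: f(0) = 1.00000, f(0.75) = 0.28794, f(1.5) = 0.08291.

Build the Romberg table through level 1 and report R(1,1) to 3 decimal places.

R(0,0) (trapezoid, 1 panel, h=1.5000): 0.81218
R(1,0) (trapezoid, 2 panels, h=0.7500): 0.62205
R(1,1) = 0.62205 + (0.62205 − 0.81218)/3 = 0.55867

0.559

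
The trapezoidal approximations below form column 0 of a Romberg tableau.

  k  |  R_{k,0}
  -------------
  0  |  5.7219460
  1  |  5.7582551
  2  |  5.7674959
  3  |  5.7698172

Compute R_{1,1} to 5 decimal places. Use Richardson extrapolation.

5.77036

Richardson extrapolation on the trapezoidal column (denominator 4−1=3):
R_{1,1} = 5.7582551 + (5.7582551 − 5.7219460)/3 = 5.7703581
(Column j=1 coincides with Simpson's rule on the same nodes.)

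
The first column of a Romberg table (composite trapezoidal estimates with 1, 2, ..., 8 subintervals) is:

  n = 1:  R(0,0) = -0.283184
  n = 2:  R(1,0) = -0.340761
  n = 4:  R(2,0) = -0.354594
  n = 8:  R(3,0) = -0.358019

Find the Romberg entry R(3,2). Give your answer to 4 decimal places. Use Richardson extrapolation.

-0.3592

Richardson extrapolation on the trapezoidal column (denominator 4−1=3):
R(2,1) = (4·(-0.354594) − (-0.340761)) / 3 = -0.359205
R(3,1) = (4·(-0.358019) − (-0.354594)) / 3 = -0.359161
R(3,2) = -0.359161 + (-0.359161 − (-0.359205))/15 = -0.359158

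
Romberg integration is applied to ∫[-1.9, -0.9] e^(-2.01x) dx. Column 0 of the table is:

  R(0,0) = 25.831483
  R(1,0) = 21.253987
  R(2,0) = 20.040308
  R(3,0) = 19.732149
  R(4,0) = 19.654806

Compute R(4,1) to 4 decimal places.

Richardson extrapolation on the trapezoidal column (denominator 4−1=3):
R(4,1) = (4·19.654806 − 19.732149) / 3 = 19.629025
(Column j=1 coincides with Simpson's rule on the same nodes.)

19.6290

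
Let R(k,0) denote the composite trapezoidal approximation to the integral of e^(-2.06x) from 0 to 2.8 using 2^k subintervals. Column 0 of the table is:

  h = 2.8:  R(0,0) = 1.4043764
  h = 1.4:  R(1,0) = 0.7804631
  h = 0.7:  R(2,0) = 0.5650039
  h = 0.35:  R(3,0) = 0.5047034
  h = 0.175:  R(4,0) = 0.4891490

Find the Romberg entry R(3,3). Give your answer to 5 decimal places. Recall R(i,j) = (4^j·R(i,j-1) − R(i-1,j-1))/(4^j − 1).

0.48397

Richardson extrapolation on the trapezoidal column (denominator 4−1=3):
R(1,1) = 0.7804631 + (0.7804631 − 1.4043764)/3 = 0.5724920
R(2,1) = (4·0.5650039 − 0.7804631) / 3 = 0.4931842
R(3,1) = 0.5047034 + (0.5047034 − 0.5650039)/3 = 0.4846032
R(2,2) = (16·0.4931842 − 0.5724920) / 15 = 0.4878970
R(3,2) = 0.4846032 + (0.4846032 − 0.4931842)/15 = 0.4840311
R(3,3) = (64·0.4840311 − 0.4878970) / 63 = 0.4839697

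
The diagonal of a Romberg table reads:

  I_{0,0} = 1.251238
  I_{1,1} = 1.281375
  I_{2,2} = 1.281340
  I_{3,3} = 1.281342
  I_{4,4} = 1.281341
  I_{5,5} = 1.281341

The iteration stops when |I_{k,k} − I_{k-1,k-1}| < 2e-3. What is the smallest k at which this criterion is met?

|I_{1,1} − I_{0,0}| = 0.030137 ≥ 2e-3
|I_{2,2} − I_{1,1}| = 0.000035 < 2e-3

k = 2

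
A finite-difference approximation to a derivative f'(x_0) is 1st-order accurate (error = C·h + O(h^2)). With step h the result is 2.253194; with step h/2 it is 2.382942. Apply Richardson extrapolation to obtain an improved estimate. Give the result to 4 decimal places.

The leading error scales as h; refining by a factor of 2 reduces it by 2^1 = 2.
Extrapolated value = (2·A(h/2) − A(h)) / (2 − 1)
= (2·2.382942 − 2.253194) / 1
= 2.512690 / 1 = 2.512690

2.5127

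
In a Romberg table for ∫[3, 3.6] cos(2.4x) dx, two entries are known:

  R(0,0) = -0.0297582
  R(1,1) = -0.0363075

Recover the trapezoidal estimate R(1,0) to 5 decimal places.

-0.03467

From R(1,1) = (4·R(1,0) − R(0,0))/3, solve for R(1,0):
4·R(1,0) = 3·(-0.0363075) + (-0.0297582) = -0.1386807
R(1,0) = -0.0346702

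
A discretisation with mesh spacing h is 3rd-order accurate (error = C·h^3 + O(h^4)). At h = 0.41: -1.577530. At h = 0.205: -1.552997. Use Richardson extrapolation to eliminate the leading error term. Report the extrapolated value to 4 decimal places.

The leading error scales as h^3; refining by a factor of 2 reduces it by 2^3 = 8.
Extrapolated value = (8·A(h/2) − A(h)) / (8 − 1)
= (8·(-1.552997) − (-1.577530)) / 7
= -10.846446 / 7 = -1.549492

-1.5495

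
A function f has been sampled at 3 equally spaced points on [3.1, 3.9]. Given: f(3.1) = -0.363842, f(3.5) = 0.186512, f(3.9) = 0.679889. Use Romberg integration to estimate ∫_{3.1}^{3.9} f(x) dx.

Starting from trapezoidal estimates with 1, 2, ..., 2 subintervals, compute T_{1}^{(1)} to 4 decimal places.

T_{0}^{(0)} (trapezoid, 1 panel, h=0.8000): 0.126419
T_{1}^{(0)} (trapezoid, 2 panels, h=0.4000): 0.137814
T_{1}^{(1)} = 0.137814 + (0.137814 − 0.126419)/3 = 0.141612

0.1416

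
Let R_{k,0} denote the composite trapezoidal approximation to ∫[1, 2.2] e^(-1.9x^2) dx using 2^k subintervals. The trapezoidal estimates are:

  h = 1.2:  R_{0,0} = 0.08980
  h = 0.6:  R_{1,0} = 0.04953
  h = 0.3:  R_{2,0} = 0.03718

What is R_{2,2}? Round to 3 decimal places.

Richardson extrapolation on the trapezoidal column (denominator 4−1=3):
R_{1,1} = (4·0.04953 − 0.08980) / 3 = 0.03611
R_{2,1} = 0.03718 + (0.03718 − 0.04953)/3 = 0.03306
R_{2,2} = (16·0.03306 − 0.03611) / 15 = 0.03286

0.033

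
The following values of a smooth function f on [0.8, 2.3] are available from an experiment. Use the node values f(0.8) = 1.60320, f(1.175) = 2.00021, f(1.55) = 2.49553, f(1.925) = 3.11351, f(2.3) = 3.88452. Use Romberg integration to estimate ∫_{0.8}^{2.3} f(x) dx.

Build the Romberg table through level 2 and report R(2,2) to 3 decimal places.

3.867

R(0,0) (trapezoid, 1 panel, h=1.5000): 4.11579
R(1,0) (trapezoid, 2 panels, h=0.7500): 3.92954
R(2,0) (trapezoid, 4 panels, h=0.3750): 3.88242
R(1,1) = 3.92954 + (3.92954 − 4.11579)/3 = 3.86746
R(2,1) = 3.88242 + (3.88242 − 3.92954)/3 = 3.86671
R(2,2) = 3.86671 + (3.86671 − 3.86746)/15 = 3.86666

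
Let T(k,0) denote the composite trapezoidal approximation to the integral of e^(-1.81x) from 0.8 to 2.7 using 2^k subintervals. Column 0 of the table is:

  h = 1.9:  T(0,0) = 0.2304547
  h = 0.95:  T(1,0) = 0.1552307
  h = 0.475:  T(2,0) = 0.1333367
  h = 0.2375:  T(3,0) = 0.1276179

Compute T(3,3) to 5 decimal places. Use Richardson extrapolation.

0.12569

Richardson extrapolation on the trapezoidal column (denominator 4−1=3):
T(1,1) = (4·0.1552307 − 0.2304547) / 3 = 0.1301560
T(2,1) = 0.1333367 + (0.1333367 − 0.1552307)/3 = 0.1260387
T(3,1) = (4·0.1276179 − 0.1333367) / 3 = 0.1257116
T(2,2) = (16·0.1260387 − 0.1301560) / 15 = 0.1257642
T(3,2) = 0.1257116 + (0.1257116 − 0.1260387)/15 = 0.1256898
T(3,3) = 0.1256898 + (0.1256898 − 0.1257642)/63 = 0.1256886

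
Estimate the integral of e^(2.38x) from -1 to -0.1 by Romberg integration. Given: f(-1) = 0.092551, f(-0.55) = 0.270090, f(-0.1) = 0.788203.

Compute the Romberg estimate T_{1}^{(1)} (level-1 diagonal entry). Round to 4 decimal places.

0.2942

T_{0}^{(0)} (trapezoid, 1 panel, h=0.9000): 0.396339
T_{1}^{(0)} (trapezoid, 2 panels, h=0.4500): 0.319710
T_{1}^{(1)} = 0.319710 + (0.319710 − 0.396339)/3 = 0.294167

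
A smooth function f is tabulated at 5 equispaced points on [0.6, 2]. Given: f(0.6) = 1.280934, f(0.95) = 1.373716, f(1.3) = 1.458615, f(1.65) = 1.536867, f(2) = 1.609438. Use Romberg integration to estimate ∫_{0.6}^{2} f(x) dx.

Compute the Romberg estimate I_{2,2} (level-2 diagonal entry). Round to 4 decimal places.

I_{0,0} (trapezoid, 1 panel, h=1.4000): 2.023260
I_{1,0} (trapezoid, 2 panels, h=0.7000): 2.032661
I_{2,0} (trapezoid, 4 panels, h=0.3500): 2.035034
I_{1,1} = 2.032661 + (2.032661 − 2.023260)/3 = 2.035795
I_{2,1} = 2.035034 + (2.035034 − 2.032661)/3 = 2.035825
I_{2,2} = 2.035825 + (2.035825 − 2.035795)/15 = 2.035827

2.0358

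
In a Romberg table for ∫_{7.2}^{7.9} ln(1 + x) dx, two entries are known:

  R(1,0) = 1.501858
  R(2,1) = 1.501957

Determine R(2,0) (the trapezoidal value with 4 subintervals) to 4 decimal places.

1.5019

From R(2,1) = (4·R(2,0) − R(1,0))/3, solve for R(2,0):
4·R(2,0) = 3·1.501957 + 1.501858 = 6.007729
R(2,0) = 1.501932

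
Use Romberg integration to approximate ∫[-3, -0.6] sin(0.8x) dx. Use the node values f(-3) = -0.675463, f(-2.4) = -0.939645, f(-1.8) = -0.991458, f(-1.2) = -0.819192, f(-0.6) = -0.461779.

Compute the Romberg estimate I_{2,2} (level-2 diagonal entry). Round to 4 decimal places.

-2.0304

I_{0,0} (trapezoid, 1 panel, h=2.4000): -1.364690
I_{1,0} (trapezoid, 2 panels, h=1.2000): -1.872095
I_{2,0} (trapezoid, 4 panels, h=0.6000): -1.991350
I_{1,1} = -1.872095 + (-1.872095 − (-1.364690))/3 = -2.041230
I_{2,1} = -1.991350 + (-1.991350 − (-1.872095))/3 = -2.031102
I_{2,2} = -2.031102 + (-2.031102 − (-2.041230))/15 = -2.030427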